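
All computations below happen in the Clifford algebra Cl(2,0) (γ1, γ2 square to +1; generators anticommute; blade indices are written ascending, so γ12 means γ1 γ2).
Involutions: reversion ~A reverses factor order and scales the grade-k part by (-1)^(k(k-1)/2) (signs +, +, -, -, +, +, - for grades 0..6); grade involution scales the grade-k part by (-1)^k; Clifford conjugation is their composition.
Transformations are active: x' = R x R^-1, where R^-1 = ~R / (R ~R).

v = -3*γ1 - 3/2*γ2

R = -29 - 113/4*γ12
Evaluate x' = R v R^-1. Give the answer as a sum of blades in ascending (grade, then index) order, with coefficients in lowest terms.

~R = -29 + 113/4*γ12, and R ~R = 26225/16, so R^-1 = ~R / (26225/16).
R v = 1035/8*γ1 - 165/4*γ2
Answer: -8277/5245*γ1 + 31047/10490*γ2


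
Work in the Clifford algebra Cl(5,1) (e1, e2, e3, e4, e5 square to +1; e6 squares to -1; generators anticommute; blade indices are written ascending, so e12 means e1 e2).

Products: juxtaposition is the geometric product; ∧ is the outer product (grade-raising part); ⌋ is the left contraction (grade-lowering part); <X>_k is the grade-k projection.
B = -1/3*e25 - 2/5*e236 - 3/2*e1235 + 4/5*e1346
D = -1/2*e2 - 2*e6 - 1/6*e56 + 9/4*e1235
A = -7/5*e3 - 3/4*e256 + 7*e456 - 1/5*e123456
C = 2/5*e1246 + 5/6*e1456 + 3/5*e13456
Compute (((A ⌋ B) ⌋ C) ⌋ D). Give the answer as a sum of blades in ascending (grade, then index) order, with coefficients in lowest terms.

step 1: -14/25*e26 + 21/10*e125 + 28/25*e146
step 2: 56/125*e2 - 14/15*e5 + 28/125*e14 - 84/125*e35
step 3: -28/125 + 7/45*e6 + 189/125*e12 + 21/10*e123 - 126/125*e135
Answer: -28/125 + 7/45*e6 + 189/125*e12 + 21/10*e123 - 126/125*e135


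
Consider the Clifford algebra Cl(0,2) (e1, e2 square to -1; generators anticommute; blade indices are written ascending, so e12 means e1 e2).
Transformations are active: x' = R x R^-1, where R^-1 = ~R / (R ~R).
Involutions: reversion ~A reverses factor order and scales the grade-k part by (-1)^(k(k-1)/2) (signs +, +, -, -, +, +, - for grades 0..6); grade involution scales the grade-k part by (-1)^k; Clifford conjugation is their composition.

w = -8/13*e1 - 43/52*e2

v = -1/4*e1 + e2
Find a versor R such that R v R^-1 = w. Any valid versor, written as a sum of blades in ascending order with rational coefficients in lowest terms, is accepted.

R = v + w = -45/52*e1 + 9/52*e2 works: the equal norms (-17/16) guarantee its sandwich swaps v into w.
Answer: -45/52*e1 + 9/52*e2


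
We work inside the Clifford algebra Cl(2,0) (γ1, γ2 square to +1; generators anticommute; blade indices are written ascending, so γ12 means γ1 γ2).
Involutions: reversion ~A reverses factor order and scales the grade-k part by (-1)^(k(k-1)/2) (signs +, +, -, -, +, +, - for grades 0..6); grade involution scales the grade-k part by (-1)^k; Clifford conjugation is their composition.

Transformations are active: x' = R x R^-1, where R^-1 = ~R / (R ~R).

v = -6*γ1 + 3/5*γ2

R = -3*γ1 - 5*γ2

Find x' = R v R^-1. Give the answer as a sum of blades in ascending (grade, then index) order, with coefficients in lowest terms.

~R = -3*γ1 - 5*γ2, and R ~R = 34, so R^-1 = ~R / (34).
R v = 15 - 159/5*γ12
Answer: 57/17*γ1 - 426/85*γ2


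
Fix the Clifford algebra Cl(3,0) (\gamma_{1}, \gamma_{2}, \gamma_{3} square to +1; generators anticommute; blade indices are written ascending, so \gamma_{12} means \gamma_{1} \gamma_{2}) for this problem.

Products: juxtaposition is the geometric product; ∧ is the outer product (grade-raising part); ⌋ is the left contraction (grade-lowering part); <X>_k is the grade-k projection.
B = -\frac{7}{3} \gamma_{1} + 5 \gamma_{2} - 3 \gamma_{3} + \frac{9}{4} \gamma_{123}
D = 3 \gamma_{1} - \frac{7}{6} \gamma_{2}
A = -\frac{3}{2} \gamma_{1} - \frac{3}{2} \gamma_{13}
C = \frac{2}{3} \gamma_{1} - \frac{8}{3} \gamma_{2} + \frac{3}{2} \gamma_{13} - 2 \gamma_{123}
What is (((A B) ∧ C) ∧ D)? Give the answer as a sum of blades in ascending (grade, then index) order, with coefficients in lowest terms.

step 1: \frac{7}{2} + \frac{9}{2} \gamma_{1} - \frac{27}{8} \gamma_{2} - \frac{7}{2} \gamma_{3} - \frac{15}{2} \gamma_{12} + \frac{9}{2} \gamma_{13} - \frac{27}{8} \gamma_{23} + \frac{15}{2} \gamma_{123}
step 2: \frac{7}{3} \gamma_{1} - \frac{28}{3} \gamma_{2} - \frac{39}{4} \gamma_{12} + \frac{91}{12} \gamma_{13} - \frac{28}{3} \gamma_{23} + \frac{125}{16} \gamma_{123}
step 3: \frac{455}{18} \gamma_{12} - \frac{1379}{72} \gamma_{123}
Answer: \frac{455}{18} \gamma_{12} - \frac{1379}{72} \gamma_{123}


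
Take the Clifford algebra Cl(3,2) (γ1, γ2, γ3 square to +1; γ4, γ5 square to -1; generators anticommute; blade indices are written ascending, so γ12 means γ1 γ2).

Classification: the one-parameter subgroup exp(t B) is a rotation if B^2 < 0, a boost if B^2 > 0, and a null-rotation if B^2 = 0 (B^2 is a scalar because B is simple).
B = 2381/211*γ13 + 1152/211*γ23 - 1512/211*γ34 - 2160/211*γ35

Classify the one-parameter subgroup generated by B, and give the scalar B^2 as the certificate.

B^2 term by term: the squares give (2381/211)^2*(γ13)^2 + (1152/211)^2*(γ23)^2 + (-1512/211)^2*(γ34)^2 + (-2160/211)^2*(γ35)^2 = 5669161/44521*(-1) + 1327104/44521*(-1) + 2286144/44521*(+1) + 4665600/44521*(+1) = -1 (each basis 2-blade squares to minus the product of its generators' squares); cross terms between blades sharing an index anticommute and cancel. So B^2 = -1.
Answer: rotation, certificate B^2 = -1. Note: conjugating B changes its blade decomposition but never the scalar B^2 = -1, whose sign settles the classification.


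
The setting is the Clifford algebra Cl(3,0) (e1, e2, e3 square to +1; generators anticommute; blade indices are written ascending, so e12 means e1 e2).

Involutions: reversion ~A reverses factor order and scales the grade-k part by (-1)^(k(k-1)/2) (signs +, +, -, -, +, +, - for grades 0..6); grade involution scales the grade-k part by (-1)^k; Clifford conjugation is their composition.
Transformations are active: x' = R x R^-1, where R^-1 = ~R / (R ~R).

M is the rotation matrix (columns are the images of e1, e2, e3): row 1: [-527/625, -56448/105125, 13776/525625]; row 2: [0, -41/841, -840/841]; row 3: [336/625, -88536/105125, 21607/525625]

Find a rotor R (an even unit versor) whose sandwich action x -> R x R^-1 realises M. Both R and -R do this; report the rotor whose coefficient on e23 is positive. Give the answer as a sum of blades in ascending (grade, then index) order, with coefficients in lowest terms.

Method: write R = a + b12*e12 + b13*e13 + b23*e23 with a^2 + b12^2 + b13^2 + b23^2 = 1 (so R^-1 = ~R). Expanding the columns R e_j ~R gives tr M = 4a^2 - 1 and, from the antisymmetric part, M21 - M12 = -4a*b12, M13 - M31 = 4a*b13, M32 - M23 = -4a*b23.
Here tr M = -17889/21025, so a^2 = (1 + tr M)/4 = 784/21025 and a = ±28/145. Taking a = 28/145: M21 - M12 = 56448/105125, M13 - M31 = -10752/21025, M32 - M23 = 16464/105125, giving b12 = -504/725, b13 = -96/145, b23 = -147/725, i.e. R = 28/145 - 504/725*e12 - 96/145*e13 - 147/725*e23.
Its e23 coefficient is negative, so report the other preimage -R.
Answer: -28/145 + 504/725*e12 + 96/145*e13 + 147/725*e23. Why the constraint matters: R and -R act identically through the sandwich — M has trace -17889/21025 either way — so only the sign condition on e23 picks one of the two preimages.


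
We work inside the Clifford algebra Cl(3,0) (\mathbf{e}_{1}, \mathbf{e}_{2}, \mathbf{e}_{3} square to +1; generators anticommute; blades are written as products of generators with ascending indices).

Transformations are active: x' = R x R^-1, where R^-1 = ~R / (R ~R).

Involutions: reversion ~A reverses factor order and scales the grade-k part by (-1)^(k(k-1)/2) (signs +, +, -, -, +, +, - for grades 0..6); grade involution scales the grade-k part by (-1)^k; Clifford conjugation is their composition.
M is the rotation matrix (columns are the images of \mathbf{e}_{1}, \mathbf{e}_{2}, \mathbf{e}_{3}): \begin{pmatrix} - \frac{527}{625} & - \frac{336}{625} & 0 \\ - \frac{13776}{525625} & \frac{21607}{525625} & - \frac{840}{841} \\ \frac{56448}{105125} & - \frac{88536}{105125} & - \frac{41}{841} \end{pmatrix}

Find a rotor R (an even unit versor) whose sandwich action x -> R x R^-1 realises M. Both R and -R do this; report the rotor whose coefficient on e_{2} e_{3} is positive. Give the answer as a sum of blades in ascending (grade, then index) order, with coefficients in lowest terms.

Method: write R = a + b12*e_{1} e_{2} + b13*e_{1} e_{3} + b23*e_{2} e_{3} with a^2 + b12^2 + b13^2 + b23^2 = 1 (so R^-1 = ~R). Expanding the columns R e_j ~R gives tr M = 4a^2 - 1 and, from the antisymmetric part, M21 - M12 = -4a*b12, M13 - M31 = 4a*b13, M32 - M23 = -4a*b23.
Here tr M = -\frac{17889}{21025}, so a^2 = (1 + tr M)/4 = \frac{784}{21025} and a = ±\frac{28}{145}. Taking a = \frac{28}{145}: M21 - M12 = \frac{10752}{21025}, M13 - M31 = -\frac{56448}{105125}, M32 - M23 = \frac{16464}{105125}, giving b12 = -\frac{96}{145}, b13 = -\frac{504}{725}, b23 = -\frac{147}{725}, i.e. R = \frac{28}{145} - \frac{96}{145} e_{1} e_{2} - \frac{504}{725} e_{1} e_{3} - \frac{147}{725} e_{2} e_{3}.
Its e_{2} e_{3} coefficient is negative, so report the other preimage -R.
Answer: -\frac{28}{145} + \frac{96}{145} e_{1} e_{2} + \frac{504}{725} e_{1} e_{3} + \frac{147}{725} e_{2} e_{3}. Why the constraint matters: R and -R act identically through the sandwich — M has trace -\frac{17889}{21025} either way — so only the sign condition on e_{2} e_{3} picks one of the two preimages.


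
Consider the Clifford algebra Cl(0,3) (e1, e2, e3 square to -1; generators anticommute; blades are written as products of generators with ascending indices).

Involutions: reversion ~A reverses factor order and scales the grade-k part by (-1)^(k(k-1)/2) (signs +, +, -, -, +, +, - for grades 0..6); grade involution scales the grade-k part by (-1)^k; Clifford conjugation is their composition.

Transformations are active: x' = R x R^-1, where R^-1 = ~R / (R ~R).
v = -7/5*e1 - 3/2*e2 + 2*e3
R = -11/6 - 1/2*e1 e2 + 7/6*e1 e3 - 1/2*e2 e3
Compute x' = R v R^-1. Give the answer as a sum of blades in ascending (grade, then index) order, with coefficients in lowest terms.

~R = -11/6 + 1/2*e1 e2 - 7/6*e1 e3 + 1/2*e2 e3, and R ~R = 47/9, so R^-1 = ~R / (47/9).
R v = -31/60*e1 + 89/20*e2 - 91/20*e3 + 29/20*e1 e2 e3
Answer: 349/235*e1 - 534/235*e2 + 431/470*e3


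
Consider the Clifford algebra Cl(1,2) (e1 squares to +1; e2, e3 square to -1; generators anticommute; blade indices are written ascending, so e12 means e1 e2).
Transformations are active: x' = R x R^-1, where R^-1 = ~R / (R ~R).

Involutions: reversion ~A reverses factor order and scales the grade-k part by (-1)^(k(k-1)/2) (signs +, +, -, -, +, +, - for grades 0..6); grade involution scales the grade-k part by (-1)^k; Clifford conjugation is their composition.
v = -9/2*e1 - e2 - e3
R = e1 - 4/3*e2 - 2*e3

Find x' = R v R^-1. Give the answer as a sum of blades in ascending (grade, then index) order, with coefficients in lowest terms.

~R = e1 - 4/3*e2 - 2*e3, and R ~R = -43/9, so R^-1 = ~R / (-43/9).
R v = -47/6 - 7*e12 - 10*e13 - 2/3*e23
Answer: 669/86*e1 - 145/43*e2 - 239/43*e3


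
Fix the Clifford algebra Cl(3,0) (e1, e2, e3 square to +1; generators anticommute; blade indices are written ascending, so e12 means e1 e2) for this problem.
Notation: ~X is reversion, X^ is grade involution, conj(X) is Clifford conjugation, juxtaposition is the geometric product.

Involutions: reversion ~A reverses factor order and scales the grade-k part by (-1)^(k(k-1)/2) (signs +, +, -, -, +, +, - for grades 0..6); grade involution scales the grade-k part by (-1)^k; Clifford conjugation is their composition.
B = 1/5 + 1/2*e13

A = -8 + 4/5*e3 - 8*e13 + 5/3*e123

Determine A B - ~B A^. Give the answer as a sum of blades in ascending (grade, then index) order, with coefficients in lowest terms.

first term: 12/5 - 2/5*e1 + 5/6*e2 + 4/25*e3 - 28/5*e13 + 1/3*e123
second term: -28/5 + 2/5*e1 + 5/6*e2 - 4/25*e3 + 12/5*e13 - 1/3*e123
Answer: 8 - 4/5*e1 + 8/25*e3 - 8*e13 + 2/3*e123


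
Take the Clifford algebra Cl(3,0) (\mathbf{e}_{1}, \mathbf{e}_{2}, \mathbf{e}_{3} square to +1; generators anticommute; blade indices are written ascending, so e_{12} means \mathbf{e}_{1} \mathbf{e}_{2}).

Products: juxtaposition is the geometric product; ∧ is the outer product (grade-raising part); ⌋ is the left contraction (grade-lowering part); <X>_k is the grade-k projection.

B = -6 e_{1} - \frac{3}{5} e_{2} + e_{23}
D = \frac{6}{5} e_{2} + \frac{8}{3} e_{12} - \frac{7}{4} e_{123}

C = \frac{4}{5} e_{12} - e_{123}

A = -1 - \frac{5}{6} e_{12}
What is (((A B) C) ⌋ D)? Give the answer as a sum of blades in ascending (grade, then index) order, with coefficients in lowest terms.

step 1: \frac{13}{2} e_{1} - \frac{22}{5} e_{2} - \frac{5}{6} e_{13} - e_{23}
step 2: \frac{63}{25} e_{1} + \frac{181}{30} e_{2} - \frac{18}{5} e_{13} - \frac{43}{6} e_{23}
step 3: \frac{181}{25} - \frac{10307}{360} e_{1} + \frac{651}{50} e_{2} + \frac{1267}{120} e_{13} - \frac{441}{100} e_{23}
Answer: \frac{181}{25} - \frac{10307}{360} e_{1} + \frac{651}{50} e_{2} + \frac{1267}{120} e_{13} - \frac{441}{100} e_{23}


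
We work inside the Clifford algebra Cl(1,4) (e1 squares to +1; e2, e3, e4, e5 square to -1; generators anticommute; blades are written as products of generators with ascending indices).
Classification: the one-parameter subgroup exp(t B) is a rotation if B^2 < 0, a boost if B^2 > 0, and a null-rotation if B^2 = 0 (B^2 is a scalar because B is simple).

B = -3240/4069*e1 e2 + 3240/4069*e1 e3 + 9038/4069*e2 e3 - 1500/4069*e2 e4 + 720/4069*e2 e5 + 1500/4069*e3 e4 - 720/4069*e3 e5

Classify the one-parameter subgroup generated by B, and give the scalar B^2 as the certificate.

B^2 term by term: the squares give (-3240/4069)^2*(e1 e2)^2 + (3240/4069)^2*(e1 e3)^2 + (9038/4069)^2*(e2 e3)^2 + (-1500/4069)^2*(e2 e4)^2 + (720/4069)^2*(e2 e5)^2 + (1500/4069)^2*(e3 e4)^2 + (-720/4069)^2*(e3 e5)^2 = 10497600/16556761*(+1) + 10497600/16556761*(+1) + 81685444/16556761*(-1) + 2250000/16556761*(-1) + 518400/16556761*(-1) + 2250000/16556761*(-1) + 518400/16556761*(-1) = -4 (each basis 2-blade squares to minus the product of its generators' squares); cross terms between blades sharing an index anticommute and cancel; the commuting (index-disjoint) pairs give grade-4 terms 2*c*c'*(blade product), which cancel blade by blade — e1 e2 e3 e4: -9720000/16556761 + 9720000/16556761 = 0; e1 e2 e3 e5: 4665600/16556761 - 4665600/16556761 = 0; e2 e3 e4 e5: -2160000/16556761 + 2160000/16556761 = 0 — confirming B is simple. So B^2 = -4.
Answer: rotation, certificate B^2 = -4. The scalar -4 is the complete invariant here: its sign names the subgroup type.


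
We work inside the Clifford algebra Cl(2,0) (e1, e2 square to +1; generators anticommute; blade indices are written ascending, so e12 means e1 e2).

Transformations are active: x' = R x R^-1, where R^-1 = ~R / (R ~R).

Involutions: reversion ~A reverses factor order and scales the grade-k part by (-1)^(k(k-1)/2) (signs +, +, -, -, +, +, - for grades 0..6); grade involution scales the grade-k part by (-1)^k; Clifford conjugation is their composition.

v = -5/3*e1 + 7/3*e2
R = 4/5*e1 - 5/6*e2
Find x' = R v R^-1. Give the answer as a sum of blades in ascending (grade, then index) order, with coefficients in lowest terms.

~R = 4/5*e1 - 5/6*e2, and R ~R = 1201/900, so R^-1 = ~R / (1201/900).
R v = -59/18 + 43/90*e12
Answer: -8155/3603*e1 + 6343/3603*e2


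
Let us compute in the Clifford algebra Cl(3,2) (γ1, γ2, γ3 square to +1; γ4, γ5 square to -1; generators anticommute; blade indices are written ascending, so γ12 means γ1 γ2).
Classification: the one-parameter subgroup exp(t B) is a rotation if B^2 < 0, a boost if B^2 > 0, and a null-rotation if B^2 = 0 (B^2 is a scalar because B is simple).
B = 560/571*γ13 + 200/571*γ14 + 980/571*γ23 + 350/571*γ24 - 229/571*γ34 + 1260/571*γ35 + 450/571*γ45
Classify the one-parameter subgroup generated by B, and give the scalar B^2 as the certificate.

B^2 term by term: the squares give (560/571)^2*(γ13)^2 + (200/571)^2*(γ14)^2 + (980/571)^2*(γ23)^2 + (350/571)^2*(γ24)^2 + (-229/571)^2*(γ34)^2 + (1260/571)^2*(γ35)^2 + (450/571)^2*(γ45)^2 = 313600/326041*(-1) + 40000/326041*(+1) + 960400/326041*(-1) + 122500/326041*(+1) + 52441/326041*(+1) + 1587600/326041*(+1) + 202500/326041*(-1) = 1 (each basis 2-blade squares to minus the product of its generators' squares); cross terms between blades sharing an index anticommute and cancel; the commuting (index-disjoint) pairs give grade-4 terms 2*c*c'*(blade product), which cancel blade by blade — γ1234: -392000/326041 + 392000/326041 = 0; γ1345: 504000/326041 - 504000/326041 = 0; γ2345: 882000/326041 - 882000/326041 = 0 — confirming B is simple. So B^2 = 1.
Answer: boost, certificate B^2 = 1. Certificate logic: 1 is a conjugation-invariant scalar, so its sign fixes rotation versus boost versus null-rotation outright.


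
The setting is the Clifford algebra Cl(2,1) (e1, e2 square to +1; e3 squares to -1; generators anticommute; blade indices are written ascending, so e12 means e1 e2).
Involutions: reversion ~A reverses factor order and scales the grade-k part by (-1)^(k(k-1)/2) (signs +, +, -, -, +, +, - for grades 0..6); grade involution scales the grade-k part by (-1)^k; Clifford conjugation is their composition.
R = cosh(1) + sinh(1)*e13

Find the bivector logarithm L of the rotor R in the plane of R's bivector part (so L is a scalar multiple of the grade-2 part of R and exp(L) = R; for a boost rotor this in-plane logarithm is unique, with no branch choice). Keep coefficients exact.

The scalar part of R is cosh(1), which fixes the rapidity magnitude through cosh (cosh is even, so it cannot fix the sign — the bivector part carries that); dividing the bivector part by sinh of the rapidity gives the plane, and L = rapidity * plane, where the joint sign ambiguity of (rapidity, plane) cancels in the product.
Concretely: cosh(rapidity) = cosh(1) gives rapidity = ±1, and since rapidity/sinh(rapidity) is even the sign is immaterial: L = (rapidity/sinh(rapidity)) * <R>_2 = (1/sinh(1)) * <R>_2.
Answer: e13


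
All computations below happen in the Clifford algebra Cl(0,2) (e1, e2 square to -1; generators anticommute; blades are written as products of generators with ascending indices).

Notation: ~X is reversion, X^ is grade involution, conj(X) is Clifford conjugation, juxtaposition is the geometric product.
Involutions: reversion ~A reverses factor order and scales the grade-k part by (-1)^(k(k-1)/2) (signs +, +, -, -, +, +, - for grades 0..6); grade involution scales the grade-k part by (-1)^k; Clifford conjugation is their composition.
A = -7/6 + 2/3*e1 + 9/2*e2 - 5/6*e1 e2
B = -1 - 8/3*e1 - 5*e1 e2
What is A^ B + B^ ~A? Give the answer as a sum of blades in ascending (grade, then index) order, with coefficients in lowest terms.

first term: -43/9 + 473/18*e1 + 61/18*e2 - 16/3*e1 e2
second term: 32/9 + 337/18*e1 - 181/18*e2 + 17*e1 e2
Answer: -11/9 + 45*e1 - 20/3*e2 + 35/3*e1 e2


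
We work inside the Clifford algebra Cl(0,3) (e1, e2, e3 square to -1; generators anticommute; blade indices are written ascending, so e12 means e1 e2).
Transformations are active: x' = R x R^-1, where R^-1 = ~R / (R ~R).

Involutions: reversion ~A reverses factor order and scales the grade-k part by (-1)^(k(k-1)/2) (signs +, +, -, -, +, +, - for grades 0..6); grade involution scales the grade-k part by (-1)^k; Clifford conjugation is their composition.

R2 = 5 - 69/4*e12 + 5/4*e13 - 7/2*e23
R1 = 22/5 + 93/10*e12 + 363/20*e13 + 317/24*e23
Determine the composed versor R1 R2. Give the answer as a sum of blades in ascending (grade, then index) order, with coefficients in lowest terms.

Distribute over the terms of R1 (each basis-blade product reordered to ascending indices, repeated generators contracted through their squares):
(22/5) R2 = 22 - 759/10*e12 + 11/2*e13 - 77/5*e23
(93/10*e12) R2 = 6417/40 + 93/2*e12 + 651/20*e13 + 93/8*e23
(363/20*e13) R2 = -363/16 - 2541/40*e12 + 363/4*e13 + 25047/80*e23
(317/24*e23) R2 = 2219/48 - 1585/96*e12 - 7291/32*e13 + 1585/24*e23
Summing the partial products and collecting blades:
Answer: 6179/30 - 52529/480*e12 - 15847/160*e13 + 18017/48*e23


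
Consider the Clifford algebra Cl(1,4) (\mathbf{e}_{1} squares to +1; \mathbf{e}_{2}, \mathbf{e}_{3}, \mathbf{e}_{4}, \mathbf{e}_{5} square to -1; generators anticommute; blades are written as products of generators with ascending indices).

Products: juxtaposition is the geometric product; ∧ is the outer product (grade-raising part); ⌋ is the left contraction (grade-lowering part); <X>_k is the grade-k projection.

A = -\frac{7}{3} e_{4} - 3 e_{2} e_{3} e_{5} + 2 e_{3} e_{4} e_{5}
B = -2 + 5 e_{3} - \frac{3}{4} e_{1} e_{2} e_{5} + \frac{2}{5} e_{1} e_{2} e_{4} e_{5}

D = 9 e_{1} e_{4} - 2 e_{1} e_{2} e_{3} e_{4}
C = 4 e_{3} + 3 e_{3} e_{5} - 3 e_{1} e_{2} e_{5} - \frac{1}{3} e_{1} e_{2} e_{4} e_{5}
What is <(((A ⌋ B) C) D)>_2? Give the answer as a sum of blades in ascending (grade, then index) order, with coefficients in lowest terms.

step 1: \frac{14}{15} e_{1} e_{2} e_{5}
step 2: \frac{14}{5} - \frac{14}{45} e_{4} + \frac{14}{5} e_{1} e_{2} e_{3} - \frac{56}{15} e_{1} e_{2} e_{3} e_{5}
step 3: -\frac{14}{5} e_{1} + \frac{28}{5} e_{4} + \frac{126}{5} e_{1} e_{4} - \frac{112}{15} e_{4} e_{5} + \frac{28}{45} e_{1} e_{2} e_{3} + \frac{126}{5} e_{2} e_{3} e_{4} - \frac{28}{5} e_{1} e_{2} e_{3} e_{4} - \frac{168}{5} e_{2} e_{3} e_{4} e_{5}
step 4: \frac{126}{5} e_{1} e_{4} - \frac{112}{15} e_{4} e_{5}
Answer: \frac{126}{5} e_{1} e_{4} - \frac{112}{15} e_{4} e_{5}


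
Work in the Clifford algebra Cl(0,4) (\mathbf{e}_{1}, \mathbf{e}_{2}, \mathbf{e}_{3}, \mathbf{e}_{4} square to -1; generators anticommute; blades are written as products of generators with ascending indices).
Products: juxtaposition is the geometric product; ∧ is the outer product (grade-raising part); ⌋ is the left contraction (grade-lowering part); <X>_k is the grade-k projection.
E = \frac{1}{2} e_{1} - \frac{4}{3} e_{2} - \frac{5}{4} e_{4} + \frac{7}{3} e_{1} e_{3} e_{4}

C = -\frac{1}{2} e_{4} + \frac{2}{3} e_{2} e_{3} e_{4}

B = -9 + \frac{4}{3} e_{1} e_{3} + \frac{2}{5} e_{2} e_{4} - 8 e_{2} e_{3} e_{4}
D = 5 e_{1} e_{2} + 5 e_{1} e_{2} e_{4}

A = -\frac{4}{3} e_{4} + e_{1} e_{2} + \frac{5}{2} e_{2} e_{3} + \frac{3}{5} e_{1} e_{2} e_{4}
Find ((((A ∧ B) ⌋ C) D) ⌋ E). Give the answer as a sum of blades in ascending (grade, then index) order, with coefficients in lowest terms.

step 1: 12 e_{4} - 9 e_{1} e_{2} - \frac{45}{2} e_{2} e_{3} - \frac{27}{5} e_{1} e_{2} e_{4} - \frac{16}{9} e_{1} e_{3} e_{4}
step 2: 6 + 15 e_{4} - 8 e_{2} e_{3}
step 3: -45 e_{1} e_{2} - 40 e_{1} e_{3} + 105 e_{1} e_{2} e_{4} - 40 e_{1} e_{3} e_{4}
step 4: -\frac{280}{3} + \frac{280}{3} e_{4}
Answer: -\frac{280}{3} + \frac{280}{3} e_{4}


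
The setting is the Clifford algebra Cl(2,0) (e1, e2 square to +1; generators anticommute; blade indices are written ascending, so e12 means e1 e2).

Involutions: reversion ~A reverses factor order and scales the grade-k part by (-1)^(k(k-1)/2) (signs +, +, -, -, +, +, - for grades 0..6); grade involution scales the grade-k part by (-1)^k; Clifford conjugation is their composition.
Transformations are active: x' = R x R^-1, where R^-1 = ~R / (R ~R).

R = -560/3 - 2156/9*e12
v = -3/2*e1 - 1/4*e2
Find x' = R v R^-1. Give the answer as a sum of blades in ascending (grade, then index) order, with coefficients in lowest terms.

~R = -560/3 + 2156/9*e12, and R ~R = 7470736/81, so R^-1 = ~R / (7470736/81).
R v = 3059/9*e1 - 938/3*e2
Answer: 2367/19058*e1 + 57769/38116*e2


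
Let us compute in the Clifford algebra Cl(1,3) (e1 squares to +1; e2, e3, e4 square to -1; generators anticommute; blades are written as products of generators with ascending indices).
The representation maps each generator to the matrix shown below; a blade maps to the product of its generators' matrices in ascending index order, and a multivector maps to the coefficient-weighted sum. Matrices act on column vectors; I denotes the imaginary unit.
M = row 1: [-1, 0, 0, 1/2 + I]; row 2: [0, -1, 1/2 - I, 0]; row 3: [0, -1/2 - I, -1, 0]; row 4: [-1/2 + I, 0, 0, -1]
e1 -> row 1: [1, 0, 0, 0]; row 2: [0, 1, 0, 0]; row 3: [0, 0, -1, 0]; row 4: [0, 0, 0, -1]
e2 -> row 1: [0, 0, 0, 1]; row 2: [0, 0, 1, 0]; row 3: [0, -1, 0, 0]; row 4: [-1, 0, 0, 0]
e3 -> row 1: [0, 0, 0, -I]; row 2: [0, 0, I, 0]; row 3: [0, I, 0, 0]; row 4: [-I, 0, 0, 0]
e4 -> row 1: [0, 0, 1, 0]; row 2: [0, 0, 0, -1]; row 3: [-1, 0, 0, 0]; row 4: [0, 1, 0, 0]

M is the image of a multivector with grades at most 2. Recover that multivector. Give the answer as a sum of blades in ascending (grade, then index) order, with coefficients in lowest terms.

Method: the blade images are trace-orthogonal — tr(rho(e_A) rho(e_B)^-1) = 4 if A = B and 0 otherwise — and rho(e_A)^-1 = (e_A)^2 * rho(e_A) with (e_A)^2 = +1 or -1, so the coefficient of e_A in the preimage is (e_A)^2 * tr(M rho(e_A))/4.
Nonzero projections over blades of grade <= 2: 1: (1)^2 = +1, tr(M 1) = -4, coefficient -1; e2: (e2)^2 = -1, tr(M rho(e2)) = -2, coefficient 1/2; e3: (e3)^2 = -1, tr(M rho(e3)) = 4, coefficient -1. Every other blade of grade <= 2 projects to 0.
Answer: -1 + 1/2*e2 - e3


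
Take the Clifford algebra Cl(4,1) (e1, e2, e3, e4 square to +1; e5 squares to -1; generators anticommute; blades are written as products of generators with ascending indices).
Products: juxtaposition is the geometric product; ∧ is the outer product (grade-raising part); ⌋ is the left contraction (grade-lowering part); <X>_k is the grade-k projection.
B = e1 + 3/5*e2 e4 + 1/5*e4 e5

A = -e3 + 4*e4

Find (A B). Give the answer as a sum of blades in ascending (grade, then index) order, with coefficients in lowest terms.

step 1: -12/5*e2 + 4/5*e5 + e1 e3 - 4*e1 e4 + 3/5*e2 e3 e4 - 1/5*e3 e4 e5
Answer: -12/5*e2 + 4/5*e5 + e1 e3 - 4*e1 e4 + 3/5*e2 e3 e4 - 1/5*e3 e4 e5


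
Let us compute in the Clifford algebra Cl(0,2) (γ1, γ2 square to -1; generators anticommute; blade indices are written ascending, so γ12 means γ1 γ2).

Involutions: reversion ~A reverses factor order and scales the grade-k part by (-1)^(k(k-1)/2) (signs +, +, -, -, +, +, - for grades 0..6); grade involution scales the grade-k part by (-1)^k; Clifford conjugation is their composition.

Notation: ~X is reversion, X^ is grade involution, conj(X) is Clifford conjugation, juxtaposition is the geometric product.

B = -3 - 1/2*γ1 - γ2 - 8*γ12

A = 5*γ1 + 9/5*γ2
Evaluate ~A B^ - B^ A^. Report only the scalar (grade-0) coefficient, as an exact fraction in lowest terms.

first term: -43/10 - 147/5*γ1 + 173/5*γ2 + 41/10*γ12
second term: 43/10 + 3/5*γ1 + 227/5*γ2 + 41/10*γ12
Answer: -43/5


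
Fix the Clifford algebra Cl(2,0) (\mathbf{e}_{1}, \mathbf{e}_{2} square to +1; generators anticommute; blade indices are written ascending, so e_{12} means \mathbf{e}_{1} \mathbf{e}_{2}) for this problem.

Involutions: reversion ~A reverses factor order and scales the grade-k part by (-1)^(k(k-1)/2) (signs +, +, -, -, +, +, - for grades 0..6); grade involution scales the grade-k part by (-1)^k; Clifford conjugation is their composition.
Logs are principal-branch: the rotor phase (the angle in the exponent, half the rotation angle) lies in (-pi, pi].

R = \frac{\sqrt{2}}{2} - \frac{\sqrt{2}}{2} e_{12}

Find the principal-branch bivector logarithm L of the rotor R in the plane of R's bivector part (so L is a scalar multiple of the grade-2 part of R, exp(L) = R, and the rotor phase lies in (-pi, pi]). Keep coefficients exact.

The scalar part of R is \frac{\sqrt{2}}{2}, and that scalar determines the rotor phase on the principal branch; recovering the unit plane as bivector-part over sine of the phase gives L = phase * plane.
Concretely: cos(phase) = \frac{\sqrt{2}}{2} gives phase = ±\frac{\pi}{4}, and since phase/sin(phase) is even the sign is immaterial: L = (phase/sin(phase)) * <R>_2 = (\frac{\sqrt{2} \pi}{4}) * <R>_2.
Answer: - \frac{\pi}{4} e_{12}


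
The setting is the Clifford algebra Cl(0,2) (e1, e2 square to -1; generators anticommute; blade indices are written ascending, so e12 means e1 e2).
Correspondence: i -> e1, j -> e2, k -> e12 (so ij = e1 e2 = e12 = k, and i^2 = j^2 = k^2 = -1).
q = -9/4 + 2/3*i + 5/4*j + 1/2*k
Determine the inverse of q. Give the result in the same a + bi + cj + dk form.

In blades: q = -9/4 + 2/3*e1 + 5/4*e2 + 1/2*e12.
With qbar = -9/4 - 2/3*e1 - 5/4*e2 - 1/2*e12 (scalar fixed, mapped units negated), q qbar = 527/72 (the sum of squared coefficients), so q^-1 = qbar / (527/72) = -162/527 - 48/527*e1 - 90/527*e2 - 36/527*e12; translating back:
Answer: -162/527 - 48/527*i - 90/527*j - 36/527*k


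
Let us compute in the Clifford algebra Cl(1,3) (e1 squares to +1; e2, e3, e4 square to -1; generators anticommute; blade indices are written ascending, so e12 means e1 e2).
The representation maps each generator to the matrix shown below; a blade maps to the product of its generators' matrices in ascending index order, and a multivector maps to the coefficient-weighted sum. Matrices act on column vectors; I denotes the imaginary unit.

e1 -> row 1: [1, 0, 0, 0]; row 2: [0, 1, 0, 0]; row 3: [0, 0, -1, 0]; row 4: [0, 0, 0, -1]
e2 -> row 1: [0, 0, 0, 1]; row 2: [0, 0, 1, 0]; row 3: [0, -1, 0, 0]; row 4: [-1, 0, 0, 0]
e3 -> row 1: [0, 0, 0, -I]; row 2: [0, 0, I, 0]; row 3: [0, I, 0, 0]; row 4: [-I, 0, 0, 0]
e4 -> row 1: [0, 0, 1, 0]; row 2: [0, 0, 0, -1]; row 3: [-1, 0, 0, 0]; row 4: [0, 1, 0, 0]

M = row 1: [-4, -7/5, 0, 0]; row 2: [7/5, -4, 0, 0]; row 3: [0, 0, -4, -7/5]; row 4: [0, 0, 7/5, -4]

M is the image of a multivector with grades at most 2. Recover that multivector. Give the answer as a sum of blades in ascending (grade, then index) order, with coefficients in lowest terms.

Method: the blade images are trace-orthogonal — tr(rho(e_A) rho(e_B)^-1) = 4 if A = B and 0 otherwise — and rho(e_A)^-1 = (e_A)^2 * rho(e_A) with (e_A)^2 = +1 or -1, so the coefficient of e_A in the preimage is (e_A)^2 * tr(M rho(e_A))/4.
Nonzero projections over blades of grade <= 2: 1: (1)^2 = +1, tr(M 1) = -16, coefficient -4; e24: (e24)^2 = -1, tr(M rho(e24)) = 28/5, coefficient -7/5. Every other blade of grade <= 2 projects to 0.
Answer: -4 - 7/5*e24


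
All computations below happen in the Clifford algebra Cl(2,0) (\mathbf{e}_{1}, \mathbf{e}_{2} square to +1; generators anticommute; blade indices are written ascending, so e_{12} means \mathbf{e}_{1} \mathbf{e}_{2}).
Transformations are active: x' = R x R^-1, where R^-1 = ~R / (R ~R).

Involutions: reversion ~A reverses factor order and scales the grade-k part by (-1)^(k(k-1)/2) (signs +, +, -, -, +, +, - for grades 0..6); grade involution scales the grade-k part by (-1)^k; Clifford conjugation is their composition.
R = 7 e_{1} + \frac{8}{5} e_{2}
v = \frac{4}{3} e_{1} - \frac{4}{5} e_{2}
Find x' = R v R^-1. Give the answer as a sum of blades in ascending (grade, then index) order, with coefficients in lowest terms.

~R = 7 e_{1} + \frac{8}{5} e_{2}, and R ~R = \frac{1289}{25}, so R^-1 = ~R / (\frac{1289}{25}).
R v = \frac{604}{75} - \frac{116}{15} e_{12}
Answer: \frac{1100}{1289} e_{1} + \frac{25132}{19335} e_{2}


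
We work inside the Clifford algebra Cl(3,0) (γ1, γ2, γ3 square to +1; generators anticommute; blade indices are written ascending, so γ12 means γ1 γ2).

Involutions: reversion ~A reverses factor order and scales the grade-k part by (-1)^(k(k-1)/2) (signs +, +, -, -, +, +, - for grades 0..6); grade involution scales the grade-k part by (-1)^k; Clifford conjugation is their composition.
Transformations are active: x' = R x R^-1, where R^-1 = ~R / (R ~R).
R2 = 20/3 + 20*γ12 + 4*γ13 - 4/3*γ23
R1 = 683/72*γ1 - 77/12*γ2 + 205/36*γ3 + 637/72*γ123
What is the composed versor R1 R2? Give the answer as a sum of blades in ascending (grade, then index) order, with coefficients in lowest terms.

Distribute over the terms of R1 (each basis-blade product reordered to ascending indices, repeated generators contracted through their squares):
(683/72*γ1) R2 = 3415/54*γ1 + 3415/18*γ2 + 683/18*γ3 - 683/54*γ123
(-77/12*γ2) R2 = 385/3*γ1 - 385/9*γ2 + 77/9*γ3 + 77/3*γ123
(205/36*γ3) R2 = -205/9*γ1 + 205/27*γ2 + 1025/27*γ3 + 1025/9*γ123
(637/72*γ123) R2 = 637/54*γ1 + 637/18*γ2 - 3185/18*γ3 + 3185/54*γ123
Summing the partial products and collecting blades:
Answer: 4876/27*γ1 + 5128/27*γ2 - 2497/27*γ3 + 1673/9*γ123


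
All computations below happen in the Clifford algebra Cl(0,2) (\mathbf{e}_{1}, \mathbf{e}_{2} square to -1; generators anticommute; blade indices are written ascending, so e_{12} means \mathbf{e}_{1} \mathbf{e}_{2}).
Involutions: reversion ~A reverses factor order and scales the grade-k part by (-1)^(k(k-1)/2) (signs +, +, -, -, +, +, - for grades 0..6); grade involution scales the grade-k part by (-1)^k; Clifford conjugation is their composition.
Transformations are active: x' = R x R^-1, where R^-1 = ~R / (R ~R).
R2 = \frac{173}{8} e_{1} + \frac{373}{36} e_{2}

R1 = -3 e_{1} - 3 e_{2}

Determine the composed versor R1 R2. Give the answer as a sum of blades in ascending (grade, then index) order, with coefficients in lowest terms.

Distribute over the terms of R1 (each basis-blade product reordered to ascending indices, repeated generators contracted through their squares):
(-3 e_{1}) R2 = \frac{519}{8} - \frac{373}{12} e_{12}
(-3 e_{2}) R2 = \frac{373}{12} + \frac{519}{8} e_{12}
Summing the partial products and collecting blades:
Answer: \frac{2303}{24} + \frac{811}{24} e_{12}


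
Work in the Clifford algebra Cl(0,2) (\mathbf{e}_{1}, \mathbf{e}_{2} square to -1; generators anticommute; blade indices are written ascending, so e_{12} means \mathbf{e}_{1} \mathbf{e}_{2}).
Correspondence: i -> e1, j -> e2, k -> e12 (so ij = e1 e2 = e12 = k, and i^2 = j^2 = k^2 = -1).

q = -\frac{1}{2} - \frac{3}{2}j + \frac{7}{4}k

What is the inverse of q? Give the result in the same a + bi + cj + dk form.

In blades: q = -\frac{1}{2} - \frac{3}{2} e_{2} + \frac{7}{4} e_{12}.
With qbar = -\frac{1}{2} + \frac{3}{2} e_{2} - \frac{7}{4} e_{12} (scalar fixed, mapped units negated), q qbar = \frac{89}{16} (the sum of squared coefficients), so q^-1 = qbar / (\frac{89}{16}) = -\frac{8}{89} + \frac{24}{89} e_{2} - \frac{28}{89} e_{12}; translating back:
Answer: -\frac{8}{89} + \frac{24}{89}j - \frac{28}{89}k


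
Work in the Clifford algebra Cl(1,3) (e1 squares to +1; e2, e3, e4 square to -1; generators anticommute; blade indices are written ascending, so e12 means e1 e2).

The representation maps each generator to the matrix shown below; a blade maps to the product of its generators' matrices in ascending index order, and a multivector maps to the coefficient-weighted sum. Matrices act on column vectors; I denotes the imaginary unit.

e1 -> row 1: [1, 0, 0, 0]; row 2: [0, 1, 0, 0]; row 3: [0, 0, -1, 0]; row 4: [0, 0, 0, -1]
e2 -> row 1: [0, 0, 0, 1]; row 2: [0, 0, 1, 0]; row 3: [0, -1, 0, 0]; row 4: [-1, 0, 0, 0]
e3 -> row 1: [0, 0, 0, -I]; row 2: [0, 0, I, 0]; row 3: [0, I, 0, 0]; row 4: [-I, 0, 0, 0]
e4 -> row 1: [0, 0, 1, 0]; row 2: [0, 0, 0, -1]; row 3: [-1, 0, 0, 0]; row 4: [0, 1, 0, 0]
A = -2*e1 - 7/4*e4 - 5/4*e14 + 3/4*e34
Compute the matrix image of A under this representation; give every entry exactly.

Bivector images (products of the table entries): rho(e14) = rho(e1)rho(e4) = row 1: [0, 0, 1, 0]; row 2: [0, 0, 0, -1]; row 3: [1, 0, 0, 0]; row 4: [0, -1, 0, 0]; rho(e34) = rho(e3)rho(e4) = row 1: [0, -I, 0, 0]; row 2: [-I, 0, 0, 0]; row 3: [0, 0, 0, -I]; row 4: [0, 0, -I, 0].
M = (-2)*rho(e1) + (-7/4)*rho(e4) + (-5/4)*rho(e14) + (3/4)*rho(e34), summed entrywise:
Answer: row 1: [-2, -3*I/4, -3, 0]; row 2: [-3*I/4, -2, 0, 3]; row 3: [1/2, 0, 2, -3*I/4]; row 4: [0, -1/2, -3*I/4, 2]


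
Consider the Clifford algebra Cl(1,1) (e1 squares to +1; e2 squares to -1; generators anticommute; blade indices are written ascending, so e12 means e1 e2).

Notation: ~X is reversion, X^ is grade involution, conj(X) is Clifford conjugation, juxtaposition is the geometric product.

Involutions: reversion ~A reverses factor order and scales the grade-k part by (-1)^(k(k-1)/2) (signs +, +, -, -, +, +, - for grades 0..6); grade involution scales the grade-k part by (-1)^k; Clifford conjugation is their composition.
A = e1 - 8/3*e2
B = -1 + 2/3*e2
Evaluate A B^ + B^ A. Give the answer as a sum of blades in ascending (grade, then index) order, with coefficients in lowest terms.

first term: -16/9 - e1 + 8/3*e2 - 2/3*e12
second term: -16/9 - e1 + 8/3*e2 + 2/3*e12
Answer: -32/9 - 2*e1 + 16/3*e2


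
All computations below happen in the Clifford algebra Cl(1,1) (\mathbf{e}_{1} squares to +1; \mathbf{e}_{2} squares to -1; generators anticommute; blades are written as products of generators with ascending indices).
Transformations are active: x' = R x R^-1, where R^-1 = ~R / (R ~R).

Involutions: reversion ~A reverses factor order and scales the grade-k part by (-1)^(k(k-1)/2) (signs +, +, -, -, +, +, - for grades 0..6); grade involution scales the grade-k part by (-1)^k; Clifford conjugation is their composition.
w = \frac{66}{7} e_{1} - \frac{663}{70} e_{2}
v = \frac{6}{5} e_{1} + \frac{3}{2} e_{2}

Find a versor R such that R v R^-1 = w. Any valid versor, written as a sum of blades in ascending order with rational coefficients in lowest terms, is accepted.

Equal squares first: v^2 = w^2 = -\frac{81}{100}. Then v + w = \frac{372}{35} e_{1} - \frac{279}{35} e_{2} is a versor taking v to w, provided it is invertible.
Answer: \frac{372}{35} e_{1} - \frac{279}{35} e_{2}


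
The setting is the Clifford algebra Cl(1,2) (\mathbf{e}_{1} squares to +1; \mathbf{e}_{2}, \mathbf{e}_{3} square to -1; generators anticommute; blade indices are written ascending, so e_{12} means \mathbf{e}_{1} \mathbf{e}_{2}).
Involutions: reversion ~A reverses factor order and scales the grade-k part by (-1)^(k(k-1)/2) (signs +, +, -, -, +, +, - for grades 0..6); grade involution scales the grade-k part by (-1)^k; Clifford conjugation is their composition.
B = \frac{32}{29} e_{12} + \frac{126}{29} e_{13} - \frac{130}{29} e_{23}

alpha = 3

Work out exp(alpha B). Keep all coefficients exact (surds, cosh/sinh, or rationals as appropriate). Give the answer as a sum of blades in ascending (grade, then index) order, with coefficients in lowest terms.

B^2 term by term: the squares give (\frac{32}{29})^2*(e_{12})^2 + (\frac{126}{29})^2*(e_{13})^2 + (-\frac{130}{29})^2*(e_{23})^2 = \frac{1024}{841}*(+1) + \frac{15876}{841}*(+1) + \frac{16900}{841}*(-1) = 0 (each basis 2-blade squares to minus the product of its generators' squares); cross terms between blades sharing an index anticommute and cancel. So B^2 = 0.
B^2 = 0, and the exponential is exactly linear here: exp(alpha B) = 1 + alpha B (parabolic case).
Answer: 1 + \frac{96}{29} e_{12} + \frac{378}{29} e_{13} - \frac{390}{29} e_{23}


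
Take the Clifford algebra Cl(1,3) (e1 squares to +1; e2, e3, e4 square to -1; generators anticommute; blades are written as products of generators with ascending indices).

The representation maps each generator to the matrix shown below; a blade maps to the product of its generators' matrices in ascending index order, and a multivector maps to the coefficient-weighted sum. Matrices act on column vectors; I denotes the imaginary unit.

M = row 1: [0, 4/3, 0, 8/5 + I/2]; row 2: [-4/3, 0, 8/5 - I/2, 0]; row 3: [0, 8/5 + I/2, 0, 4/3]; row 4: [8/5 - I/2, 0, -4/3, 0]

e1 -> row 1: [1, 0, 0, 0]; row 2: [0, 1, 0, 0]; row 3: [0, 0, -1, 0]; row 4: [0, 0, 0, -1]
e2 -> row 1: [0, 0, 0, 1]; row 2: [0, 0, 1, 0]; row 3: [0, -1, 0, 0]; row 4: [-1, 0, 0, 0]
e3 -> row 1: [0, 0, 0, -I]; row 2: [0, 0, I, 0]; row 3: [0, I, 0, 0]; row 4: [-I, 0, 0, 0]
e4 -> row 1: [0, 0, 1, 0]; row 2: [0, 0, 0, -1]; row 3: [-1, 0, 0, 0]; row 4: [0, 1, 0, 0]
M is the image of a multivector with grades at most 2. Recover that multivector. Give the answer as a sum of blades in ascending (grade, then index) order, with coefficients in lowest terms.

Method: the blade images are trace-orthogonal — tr(rho(e_A) rho(e_B)^-1) = 4 if A = B and 0 otherwise — and rho(e_A)^-1 = (e_A)^2 * rho(e_A) with (e_A)^2 = +1 or -1, so the coefficient of e_A in the preimage is (e_A)^2 * tr(M rho(e_A))/4.
Nonzero projections over blades of grade <= 2: e1 e2: (e1 e2)^2 = +1, tr(M rho(e1 e2)) = 32/5, coefficient 8/5; e1 e3: (e1 e3)^2 = +1, tr(M rho(e1 e3)) = -2, coefficient -1/2; e2 e4: (e2 e4)^2 = -1, tr(M rho(e2 e4)) = -16/3, coefficient 4/3. Every other blade of grade <= 2 projects to 0.
Answer: 8/5*e1 e2 - 1/2*e1 e3 + 4/3*e2 e4
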